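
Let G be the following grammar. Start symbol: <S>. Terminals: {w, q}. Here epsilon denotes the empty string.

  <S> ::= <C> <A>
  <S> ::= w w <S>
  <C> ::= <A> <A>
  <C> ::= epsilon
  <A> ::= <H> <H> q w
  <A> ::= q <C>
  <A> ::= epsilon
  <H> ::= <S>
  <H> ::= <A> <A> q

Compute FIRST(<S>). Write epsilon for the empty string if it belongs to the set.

FIRST(<S>): from <S>::=<C> <A> we get {epsilon, q, w}; from <S>::=w w <S> we get {w}. So FIRST(<S>) = {epsilon, q, w}.
FIRST(<C>): from <C>::=<A> <A> we get {epsilon, q, w}; from <C>::=epsilon we get {epsilon}. So FIRST(<C>) = {epsilon, q, w}.
FIRST(<A>): from <A>::=<H> <H> q w we get {q, w}; from <A>::=q <C> we get {q}; from <A>::=epsilon we get {epsilon}. So FIRST(<A>) = {epsilon, q, w}.
FIRST(<H>): from <H>::=<S> we get {epsilon, q, w}; from <H>::=<A> <A> q we get {q, w}. So FIRST(<H>) = {epsilon, q, w}.

{epsilon, q, w}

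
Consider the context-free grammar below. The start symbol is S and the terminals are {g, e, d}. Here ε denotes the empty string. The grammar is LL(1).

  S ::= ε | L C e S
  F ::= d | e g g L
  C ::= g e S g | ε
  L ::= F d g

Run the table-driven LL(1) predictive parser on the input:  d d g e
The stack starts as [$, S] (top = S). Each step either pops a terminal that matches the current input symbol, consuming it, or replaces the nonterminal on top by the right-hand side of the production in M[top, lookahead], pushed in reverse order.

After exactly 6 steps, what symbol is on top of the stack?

C

step 1: stack=$ S  input=d d g e $  — expand S ::= L C e S
step 2: stack=$ S e C L  input=d d g e $  — expand L ::= F d g
step 3: stack=$ S e C g d F  input=d d g e $  — expand F ::= d
step 4: stack=$ S e C g d d  input=d d g e $  — match d
step 5: stack=$ S e C g d  input=d g e $  — match d
step 6: stack=$ S e C g  input=g e $  — match g
Stack after step 6: $ S e C (top = C).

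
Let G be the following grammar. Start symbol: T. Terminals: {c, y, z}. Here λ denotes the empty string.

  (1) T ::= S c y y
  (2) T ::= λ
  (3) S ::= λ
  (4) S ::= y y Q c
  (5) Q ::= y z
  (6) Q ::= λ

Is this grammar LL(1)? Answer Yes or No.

Yes

FIRST(T) = {λ, c, y}
FIRST(S) = {λ, y}
FIRST(Q) = {λ, y}
FOLLOW(T) = {$}
FOLLOW(S) = {c}
FOLLOW(Q) = {c}
Each cell of M receives at most one production.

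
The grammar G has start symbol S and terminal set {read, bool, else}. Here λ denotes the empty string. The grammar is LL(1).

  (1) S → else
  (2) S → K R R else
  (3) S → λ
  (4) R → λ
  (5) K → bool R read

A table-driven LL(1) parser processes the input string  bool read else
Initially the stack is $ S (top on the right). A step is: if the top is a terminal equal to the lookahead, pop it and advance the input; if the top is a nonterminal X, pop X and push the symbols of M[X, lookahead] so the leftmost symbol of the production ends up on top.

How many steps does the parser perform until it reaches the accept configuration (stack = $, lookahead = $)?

8

step 1: stack=$ S  input=bool read else $  — expand S → K R R else
step 2: stack=$ else R R K  input=bool read else $  — expand K → bool R read
step 3: stack=$ else R R read R bool  input=bool read else $  — match bool
step 4: stack=$ else R R read R  input=read else $  — expand R → λ
step 5: stack=$ else R R read  input=read else $  — match read
step 6: stack=$ else R R  input=else $  — expand R → λ
step 7: stack=$ else R  input=else $  — expand R → λ
step 8: stack=$ else  input=else $  — match else
Accept reached after 8 steps.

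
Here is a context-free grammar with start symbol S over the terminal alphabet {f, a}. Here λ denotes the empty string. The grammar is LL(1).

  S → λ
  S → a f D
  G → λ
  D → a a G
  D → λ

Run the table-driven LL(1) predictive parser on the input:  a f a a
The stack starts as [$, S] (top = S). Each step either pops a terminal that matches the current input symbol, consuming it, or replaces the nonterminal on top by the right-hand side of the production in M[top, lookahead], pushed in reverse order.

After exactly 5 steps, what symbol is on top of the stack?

a

     Stack    Input      Action
  1  $ S      a f a a $  expand S → a f D
  2  $ D f a  a f a a $  match a
  3  $ D f    f a a $    match f
  4  $ D      a a $      expand D → a a G
  5  $ G a a  a a $      match a
Stack after step 5: $ G a (top = a).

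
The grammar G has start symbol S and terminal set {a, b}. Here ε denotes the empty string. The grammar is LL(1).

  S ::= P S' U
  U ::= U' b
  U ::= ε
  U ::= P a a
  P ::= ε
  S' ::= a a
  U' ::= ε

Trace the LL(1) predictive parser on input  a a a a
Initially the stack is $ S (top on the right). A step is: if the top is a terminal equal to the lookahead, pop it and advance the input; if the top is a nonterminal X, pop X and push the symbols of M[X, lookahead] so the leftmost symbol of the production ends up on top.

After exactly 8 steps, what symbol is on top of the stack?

a

     Stack     Input      Action
  1  $ S       a a a a $  expand S ::= P S' U
  2  $ U S' P  a a a a $  expand P ::= ε
  3  $ U S'    a a a a $  expand S' ::= a a
  4  $ U a a   a a a a $  match a
  5  $ U a     a a a $    match a
  6  $ U       a a $      expand U ::= P a a
  7  $ a a P   a a $      expand P ::= ε
  8  $ a a     a a $      match a
Stack after step 8: $ a (top = a).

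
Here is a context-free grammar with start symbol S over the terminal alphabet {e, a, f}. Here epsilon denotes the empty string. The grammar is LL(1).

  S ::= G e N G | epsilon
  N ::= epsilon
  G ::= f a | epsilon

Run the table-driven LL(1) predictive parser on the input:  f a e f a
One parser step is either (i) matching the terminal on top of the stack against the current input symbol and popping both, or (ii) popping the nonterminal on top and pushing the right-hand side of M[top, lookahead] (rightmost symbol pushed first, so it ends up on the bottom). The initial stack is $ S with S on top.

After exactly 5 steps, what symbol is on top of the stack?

     Stack        Input        Action
  1  $ S          f a e f a $  expand S ::= G e N G
  2  $ G N e G    f a e f a $  expand G ::= f a
  3  $ G N e a f  f a e f a $  match f
  4  $ G N e a    a e f a $    match a
  5  $ G N e      e f a $      match e
Stack after step 5: $ G N (top = N).

N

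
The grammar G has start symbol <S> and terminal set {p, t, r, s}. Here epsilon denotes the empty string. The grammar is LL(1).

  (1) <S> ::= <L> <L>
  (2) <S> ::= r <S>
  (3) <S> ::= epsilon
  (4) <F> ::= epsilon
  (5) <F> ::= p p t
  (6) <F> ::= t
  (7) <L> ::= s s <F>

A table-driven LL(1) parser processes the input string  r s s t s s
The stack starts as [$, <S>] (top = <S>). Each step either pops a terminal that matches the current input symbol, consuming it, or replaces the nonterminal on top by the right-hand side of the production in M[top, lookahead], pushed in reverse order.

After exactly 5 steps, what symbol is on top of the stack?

s

     Stack          Input          Action
  1  $ <S>          r s s t s s $  expand <S> ::= r <S>
  2  $ <S> r        r s s t s s $  match r
  3  $ <S>          s s t s s $    expand <S> ::= <L> <L>
  4  $ <L> <L>      s s t s s $    expand <L> ::= s s <F>
  5  $ <L> <F> s s  s s t s s $    match s
Stack after step 5: $ <L> <F> s (top = s).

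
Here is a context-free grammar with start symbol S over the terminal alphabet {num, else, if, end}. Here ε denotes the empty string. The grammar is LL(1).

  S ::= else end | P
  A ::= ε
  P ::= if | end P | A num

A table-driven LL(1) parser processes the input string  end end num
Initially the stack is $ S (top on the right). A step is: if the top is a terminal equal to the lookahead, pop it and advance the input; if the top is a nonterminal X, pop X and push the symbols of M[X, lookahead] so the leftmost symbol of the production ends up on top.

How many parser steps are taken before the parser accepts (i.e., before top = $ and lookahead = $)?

     Stack    Input          Action
  1  $ S      end end num $  expand S ::= P
  2  $ P      end end num $  expand P ::= end P
  3  $ P end  end end num $  match end
  4  $ P      end num $      expand P ::= end P
  5  $ P end  end num $      match end
  6  $ P      num $          expand P ::= A num
  7  $ num A  num $          expand A ::= ε
  8  $ num    num $          match num
Accept reached after 8 steps.

8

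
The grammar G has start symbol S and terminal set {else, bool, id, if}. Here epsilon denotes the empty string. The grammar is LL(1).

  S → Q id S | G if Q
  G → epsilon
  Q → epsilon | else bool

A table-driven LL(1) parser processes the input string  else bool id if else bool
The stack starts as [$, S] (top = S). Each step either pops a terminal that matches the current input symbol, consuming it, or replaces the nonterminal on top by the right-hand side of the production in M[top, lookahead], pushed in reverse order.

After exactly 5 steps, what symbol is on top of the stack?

     Stack             Input                        Action
  1  $ S               else bool id if else bool $  expand S → Q id S
  2  $ S id Q          else bool id if else bool $  expand Q → else bool
  3  $ S id bool else  else bool id if else bool $  match else
  4  $ S id bool       bool id if else bool $       match bool
  5  $ S id            id if else bool $            match id
Stack after step 5: $ S (top = S).

S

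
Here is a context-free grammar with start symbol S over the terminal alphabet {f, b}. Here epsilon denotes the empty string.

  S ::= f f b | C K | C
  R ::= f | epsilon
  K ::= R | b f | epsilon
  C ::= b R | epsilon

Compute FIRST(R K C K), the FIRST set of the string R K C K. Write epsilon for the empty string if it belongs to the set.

FIRST(R) = {epsilon, f}
FIRST(C) = {epsilon, b}
FIRST(K) = {epsilon, b, f}  (via R)
FIRST(S) = {epsilon, b, f}  (via C K, C)
FIRST(R K C K): take FIRST of each symbol in turn, carrying on past any symbol whose FIRST contains epsilon; result {epsilon, b, f}.

{epsilon, b, f}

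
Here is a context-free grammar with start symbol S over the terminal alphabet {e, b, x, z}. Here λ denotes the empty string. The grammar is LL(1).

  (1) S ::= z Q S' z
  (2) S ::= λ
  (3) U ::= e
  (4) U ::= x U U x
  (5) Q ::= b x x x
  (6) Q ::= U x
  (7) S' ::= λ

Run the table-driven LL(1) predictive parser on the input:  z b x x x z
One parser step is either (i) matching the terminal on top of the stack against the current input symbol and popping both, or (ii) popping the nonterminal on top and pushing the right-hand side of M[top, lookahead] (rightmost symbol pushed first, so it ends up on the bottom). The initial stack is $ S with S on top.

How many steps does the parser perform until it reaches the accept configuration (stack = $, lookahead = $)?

     Stack           Input          Action
  1  $ S             z b x x x z $  expand S ::= z Q S' z
  2  $ z S' Q z      z b x x x z $  match z
  3  $ z S' Q        b x x x z $    expand Q ::= b x x x
  4  $ z S' x x x b  b x x x z $    match b
  5  $ z S' x x x    x x x z $      match x
  6  $ z S' x x      x x z $        match x
  7  $ z S' x        x z $          match x
  8  $ z S'          z $            expand S' ::= λ
  9  $ z             z $            match z
Accept reached after 9 steps.

9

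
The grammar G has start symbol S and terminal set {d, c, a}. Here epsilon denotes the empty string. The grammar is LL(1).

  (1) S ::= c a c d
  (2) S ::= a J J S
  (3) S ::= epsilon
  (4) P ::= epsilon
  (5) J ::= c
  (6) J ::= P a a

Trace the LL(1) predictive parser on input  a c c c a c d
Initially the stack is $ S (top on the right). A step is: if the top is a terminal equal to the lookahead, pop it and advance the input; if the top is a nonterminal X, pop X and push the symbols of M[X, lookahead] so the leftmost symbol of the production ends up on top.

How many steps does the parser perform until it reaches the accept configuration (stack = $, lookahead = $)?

11

      Stack      Input            Action
   1  $ S        a c c c a c d $  expand S ::= a J J S
   2  $ S J J a  a c c c a c d $  match a
   3  $ S J J    c c c a c d $    expand J ::= c
   4  $ S J c    c c c a c d $    match c
   5  $ S J      c c a c d $      expand J ::= c
   6  $ S c      c c a c d $      match c
   7  $ S        c a c d $        expand S ::= c a c d
   8  $ d c a c  c a c d $        match c
   9  $ d c a    a c d $          match a
  10  $ d c      c d $            match c
  11  $ d        d $              match d
Accept reached after 11 steps.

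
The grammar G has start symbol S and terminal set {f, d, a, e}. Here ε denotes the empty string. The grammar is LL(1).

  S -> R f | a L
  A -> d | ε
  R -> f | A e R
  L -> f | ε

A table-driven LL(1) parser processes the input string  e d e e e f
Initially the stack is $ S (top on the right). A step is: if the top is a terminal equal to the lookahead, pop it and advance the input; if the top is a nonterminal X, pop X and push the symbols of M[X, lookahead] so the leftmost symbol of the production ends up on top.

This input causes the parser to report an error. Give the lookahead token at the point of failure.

      Stack      Input          Action
   1  $ S        e d e e e f $  expand S -> R f
   2  $ f R      e d e e e f $  expand R -> A e R
   3  $ f R e A  e d e e e f $  expand A -> ε
   4  $ f R e    e d e e e f $  match e
   5  $ f R      d e e e f $    expand R -> A e R
   6  $ f R e A  d e e e f $    expand A -> d
   7  $ f R e d  d e e e f $    match d
   8  $ f R e    e e e f $      match e
   9  $ f R      e e f $        expand R -> A e R
  10  $ f R e A  e e f $        expand A -> ε
  11  $ f R e    e e f $        match e
  12  $ f R      e f $          expand R -> A e R
  13  $ f R e A  e f $          expand A -> ε
  14  $ f R e    e f $          match e
  15  $ f R      f $            expand R -> f
  16  $ f f      f $            match f
  17  $ f        $              error: top is terminal f but lookahead is $

$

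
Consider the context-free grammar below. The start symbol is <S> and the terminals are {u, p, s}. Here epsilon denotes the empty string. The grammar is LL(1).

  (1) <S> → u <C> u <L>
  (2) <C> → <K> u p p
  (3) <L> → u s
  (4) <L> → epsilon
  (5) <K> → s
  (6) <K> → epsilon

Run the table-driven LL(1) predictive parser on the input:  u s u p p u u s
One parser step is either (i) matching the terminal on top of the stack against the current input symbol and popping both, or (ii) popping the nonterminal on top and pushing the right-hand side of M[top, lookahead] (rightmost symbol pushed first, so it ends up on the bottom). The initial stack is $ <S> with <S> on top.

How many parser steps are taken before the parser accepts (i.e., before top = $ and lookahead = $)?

step 1: stack=$ <S>  input=u s u p p u u s $  — expand <S> → u <C> u <L>
step 2: stack=$ <L> u <C> u  input=u s u p p u u s $  — match u
step 3: stack=$ <L> u <C>  input=s u p p u u s $  — expand <C> → <K> u p p
step 4: stack=$ <L> u p p u <K>  input=s u p p u u s $  — expand <K> → s
step 5: stack=$ <L> u p p u s  input=s u p p u u s $  — match s
step 6: stack=$ <L> u p p u  input=u p p u u s $  — match u
step 7: stack=$ <L> u p p  input=p p u u s $  — match p
step 8: stack=$ <L> u p  input=p u u s $  — match p
step 9: stack=$ <L> u  input=u u s $  — match u
step 10: stack=$ <L>  input=u s $  — expand <L> → u s
step 11: stack=$ s u  input=u s $  — match u
step 12: stack=$ s  input=s $  — match s
Accept reached after 12 steps.

12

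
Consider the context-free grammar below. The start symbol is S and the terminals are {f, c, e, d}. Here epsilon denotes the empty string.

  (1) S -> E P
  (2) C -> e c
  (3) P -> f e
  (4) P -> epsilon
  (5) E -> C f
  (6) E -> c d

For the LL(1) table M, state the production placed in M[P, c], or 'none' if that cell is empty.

FIRST(C) = {e}
FIRST(P) = {epsilon, f}
FIRST(E) = {c, e}  (via C f)
FIRST(S) = {c, e}  (via E P)
FOLLOW(S) includes $ since S is the start symbol.
FOLLOW(S): S appears on no right-hand side. Thus FOLLOW(S) = {$}.
FOLLOW(P): in S->E P, the suffix after P is empty, so FOLLOW(P) ⊇ FOLLOW(S) = {$}. Thus FOLLOW(P) = {$}.
For P -> f e: FIRST(f e) = {f}, so it goes in M[P, t] for t ∈ {f}.
For P -> epsilon: FIRST(epsilon) = {epsilon}, so it goes in M[P, t] for t ∈ {}; since epsilon ∈ FIRST, also for every t ∈ FOLLOW(P) = {$}.
None of these place a production in M[P, c].

none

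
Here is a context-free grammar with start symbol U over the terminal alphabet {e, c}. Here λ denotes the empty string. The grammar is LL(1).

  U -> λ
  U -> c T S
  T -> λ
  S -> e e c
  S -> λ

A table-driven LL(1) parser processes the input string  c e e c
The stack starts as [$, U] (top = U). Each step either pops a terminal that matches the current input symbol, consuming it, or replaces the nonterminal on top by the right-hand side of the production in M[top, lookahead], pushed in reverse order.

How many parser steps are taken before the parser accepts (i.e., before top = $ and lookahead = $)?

     Stack    Input      Action
  1  $ U      c e e c $  expand U -> c T S
  2  $ S T c  c e e c $  match c
  3  $ S T    e e c $    expand T -> λ
  4  $ S      e e c $    expand S -> e e c
  5  $ c e e  e e c $    match e
  6  $ c e    e c $      match e
  7  $ c      c $        match c
Accept reached after 7 steps.

7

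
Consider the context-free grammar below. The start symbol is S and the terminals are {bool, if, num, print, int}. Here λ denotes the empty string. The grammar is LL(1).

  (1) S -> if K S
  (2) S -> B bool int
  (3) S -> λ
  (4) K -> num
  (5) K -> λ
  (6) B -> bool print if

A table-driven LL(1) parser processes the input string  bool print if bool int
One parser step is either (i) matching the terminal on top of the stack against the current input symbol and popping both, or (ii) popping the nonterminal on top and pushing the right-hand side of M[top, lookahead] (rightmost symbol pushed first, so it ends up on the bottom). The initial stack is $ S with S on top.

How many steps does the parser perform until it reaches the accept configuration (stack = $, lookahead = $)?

     Stack                     Input                     Action
  1  $ S                       bool print if bool int $  expand S -> B bool int
  2  $ int bool B              bool print if bool int $  expand B -> bool print if
  3  $ int bool if print bool  bool print if bool int $  match bool
  4  $ int bool if print       print if bool int $       match print
  5  $ int bool if             if bool int $             match if
  6  $ int bool                bool int $                match bool
  7  $ int                     int $                     match int
Accept reached after 7 steps.

7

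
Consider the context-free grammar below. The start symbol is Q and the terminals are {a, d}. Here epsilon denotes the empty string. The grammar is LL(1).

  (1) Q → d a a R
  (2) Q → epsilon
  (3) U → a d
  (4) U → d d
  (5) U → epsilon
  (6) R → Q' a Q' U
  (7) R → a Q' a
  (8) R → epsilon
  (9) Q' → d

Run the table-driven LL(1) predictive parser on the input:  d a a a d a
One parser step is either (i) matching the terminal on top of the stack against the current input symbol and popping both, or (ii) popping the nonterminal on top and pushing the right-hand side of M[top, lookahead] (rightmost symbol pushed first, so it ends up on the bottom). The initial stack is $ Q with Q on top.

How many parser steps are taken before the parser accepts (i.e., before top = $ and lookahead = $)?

9

     Stack      Input          Action
  1  $ Q        d a a a d a $  expand Q → d a a R
  2  $ R a a d  d a a a d a $  match d
  3  $ R a a    a a a d a $    match a
  4  $ R a      a a d a $      match a
  5  $ R        a d a $        expand R → a Q' a
  6  $ a Q' a   a d a $        match a
  7  $ a Q'     d a $          expand Q' → d
  8  $ a d      d a $          match d
  9  $ a        a $            match a
Accept reached after 9 steps.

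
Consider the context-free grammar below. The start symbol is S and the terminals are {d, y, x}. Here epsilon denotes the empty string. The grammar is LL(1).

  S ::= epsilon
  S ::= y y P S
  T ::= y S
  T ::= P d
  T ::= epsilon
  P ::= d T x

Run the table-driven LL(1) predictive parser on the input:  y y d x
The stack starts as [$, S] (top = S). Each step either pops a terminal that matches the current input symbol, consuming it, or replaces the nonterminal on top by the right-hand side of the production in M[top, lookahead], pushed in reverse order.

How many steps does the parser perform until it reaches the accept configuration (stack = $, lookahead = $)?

8

     Stack      Input      Action
  1  $ S        y y d x $  expand S ::= y y P S
  2  $ S P y y  y y d x $  match y
  3  $ S P y    y d x $    match y
  4  $ S P      d x $      expand P ::= d T x
  5  $ S x T d  d x $      match d
  6  $ S x T    x $        expand T ::= epsilon
  7  $ S x      x $        match x
  8  $ S        $          expand S ::= epsilon
Accept reached after 8 steps.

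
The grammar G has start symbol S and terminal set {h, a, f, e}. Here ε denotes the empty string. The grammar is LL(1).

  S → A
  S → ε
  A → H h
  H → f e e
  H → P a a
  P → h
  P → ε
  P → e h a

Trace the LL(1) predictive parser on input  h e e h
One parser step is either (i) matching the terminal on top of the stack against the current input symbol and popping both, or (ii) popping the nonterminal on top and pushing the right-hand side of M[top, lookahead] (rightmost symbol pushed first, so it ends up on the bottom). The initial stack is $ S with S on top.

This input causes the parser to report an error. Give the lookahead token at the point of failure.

e

     Stack      Input      Action
  1  $ S        h e e h $  expand S → A
  2  $ A        h e e h $  expand A → H h
  3  $ h H      h e e h $  expand H → P a a
  4  $ h a a P  h e e h $  expand P → h
  5  $ h a a h  h e e h $  match h
  6  $ h a a    e e h $    error: top is terminal a but lookahead is e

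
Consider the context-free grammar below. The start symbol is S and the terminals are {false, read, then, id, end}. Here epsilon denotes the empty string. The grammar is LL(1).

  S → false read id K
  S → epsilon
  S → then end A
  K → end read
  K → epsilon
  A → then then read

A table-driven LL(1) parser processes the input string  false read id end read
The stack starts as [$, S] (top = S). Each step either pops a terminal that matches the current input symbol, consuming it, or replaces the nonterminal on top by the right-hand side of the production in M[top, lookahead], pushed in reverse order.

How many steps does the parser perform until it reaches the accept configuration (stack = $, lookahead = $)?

step 1: stack=$ S  input=false read id end read $  — expand S → false read id K
step 2: stack=$ K id read false  input=false read id end read $  — match false
step 3: stack=$ K id read  input=read id end read $  — match read
step 4: stack=$ K id  input=id end read $  — match id
step 5: stack=$ K  input=end read $  — expand K → end read
step 6: stack=$ read end  input=end read $  — match end
step 7: stack=$ read  input=read $  — match read
Accept reached after 7 steps.

7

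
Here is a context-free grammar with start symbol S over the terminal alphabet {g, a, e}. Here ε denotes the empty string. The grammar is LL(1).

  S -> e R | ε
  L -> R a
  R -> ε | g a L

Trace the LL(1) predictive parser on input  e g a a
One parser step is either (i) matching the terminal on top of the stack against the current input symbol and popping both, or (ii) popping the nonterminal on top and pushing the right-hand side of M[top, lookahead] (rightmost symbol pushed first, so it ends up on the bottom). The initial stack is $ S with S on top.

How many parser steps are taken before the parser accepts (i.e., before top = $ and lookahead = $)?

8

step 1: stack=$ S  input=e g a a $  — expand S -> e R
step 2: stack=$ R e  input=e g a a $  — match e
step 3: stack=$ R  input=g a a $  — expand R -> g a L
step 4: stack=$ L a g  input=g a a $  — match g
step 5: stack=$ L a  input=a a $  — match a
step 6: stack=$ L  input=a $  — expand L -> R a
step 7: stack=$ a R  input=a $  — expand R -> ε
step 8: stack=$ a  input=a $  — match a
Accept reached after 8 steps.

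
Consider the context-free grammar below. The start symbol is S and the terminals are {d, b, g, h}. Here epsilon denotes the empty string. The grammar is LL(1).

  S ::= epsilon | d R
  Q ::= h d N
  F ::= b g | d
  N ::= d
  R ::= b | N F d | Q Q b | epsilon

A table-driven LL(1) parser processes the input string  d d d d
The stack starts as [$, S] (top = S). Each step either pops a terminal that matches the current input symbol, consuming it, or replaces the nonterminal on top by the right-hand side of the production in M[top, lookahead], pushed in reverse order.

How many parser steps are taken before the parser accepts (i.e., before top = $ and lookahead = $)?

8

     Stack    Input      Action
  1  $ S      d d d d $  expand S ::= d R
  2  $ R d    d d d d $  match d
  3  $ R      d d d $    expand R ::= N F d
  4  $ d F N  d d d $    expand N ::= d
  5  $ d F d  d d d $    match d
  6  $ d F    d d $      expand F ::= d
  7  $ d d    d d $      match d
  8  $ d      d $        match d
Accept reached after 8 steps.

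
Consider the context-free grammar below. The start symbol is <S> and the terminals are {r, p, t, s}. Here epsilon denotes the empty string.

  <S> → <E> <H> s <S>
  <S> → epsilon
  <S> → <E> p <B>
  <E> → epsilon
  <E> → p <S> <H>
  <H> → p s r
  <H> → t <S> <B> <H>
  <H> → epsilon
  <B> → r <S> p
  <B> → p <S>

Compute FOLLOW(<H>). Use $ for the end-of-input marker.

FIRST(<E>) = {epsilon, p}
FIRST(<H>) = {epsilon, p, t}
FIRST(<B>) = {p, r}
FIRST(<S>) = {epsilon, p, s, t}  (via <E> <H> s <S>, <E> p <B>)
FOLLOW(<S>) includes $ since <S> is the start symbol.
FOLLOW(<E>): in <S>→<E> <H> s <S>, <E> is followed by <H> s <S> with FIRST {p, s, t}; in <S>→<E> p <B>, <E> is followed by p <B> with FIRST {p}. Thus FOLLOW(<E>) = {p, s, t}.
FOLLOW(<H>): in <S>→<E> <H> s <S>, <H> is followed by s <S> with FIRST {s}; in <E>→p <S> <H>, the suffix after <H> is empty, so FOLLOW(<H>) ⊇ FOLLOW(<E>) = {p, s, t}; in <H>→t <S> <B> <H>, the suffix after <H> is empty (adds nothing new). Thus FOLLOW(<H>) = {p, s, t}.
FOLLOW(<S>): in <S>→<E> <H> s <S>, the suffix after <S> is empty (adds nothing new); in <E>→p <S> <H>, <S> is followed by <H> with FIRST {epsilon, p, t}; in <E>→p <S> <H>, the suffix after <S> is nullable, so FOLLOW(<S>) ⊇ FOLLOW(<E>) = {p, s, t}; in <H>→t <S> <B> <H>, <S> is followed by <B> <H> with FIRST {p, r}; in <B>→r <S> p, <S> is followed by p with FIRST {p}; in <B>→p <S>, the suffix after <S> is empty, so FOLLOW(<S>) ⊇ FOLLOW(<B>) = {$, p, r, s, t}. Thus FOLLOW(<S>) = {$, p, r, s, t}.
FOLLOW(<B>): in <S>→<E> p <B>, the suffix after <B> is empty, so FOLLOW(<B>) ⊇ FOLLOW(<S>) = {$, p, r, s, t}; in <H>→t <S> <B> <H>, <B> is followed by <H> with FIRST {epsilon, p, t}; in <H>→t <S> <B> <H>, the suffix after <B> is nullable, so FOLLOW(<B>) ⊇ FOLLOW(<H>) = {p, s, t}. Thus FOLLOW(<B>) = {$, p, r, s, t}.

{p, s, t}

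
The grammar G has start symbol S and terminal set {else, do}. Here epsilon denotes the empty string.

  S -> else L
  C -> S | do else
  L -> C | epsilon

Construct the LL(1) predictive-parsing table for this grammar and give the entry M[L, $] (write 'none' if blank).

FIRST(S) = {else}
FIRST(C) = {do, else}  (via S)
FIRST(L) = {epsilon, do, else}  (via C)
FOLLOW(S) includes $ since S is the start symbol.
FOLLOW(S): in C->S, the suffix after S is empty, so FOLLOW(S) ⊇ FOLLOW(C) = {$}. Thus FOLLOW(S) = {$}.
FOLLOW(L): in S->else L, the suffix after L is empty, so FOLLOW(L) ⊇ FOLLOW(S) = {$}. Thus FOLLOW(L) = {$}.
For L -> C: FIRST(C) = {do, else}, so it goes in M[L, t] for t ∈ {do, else}.
For L -> epsilon: FIRST(epsilon) = {epsilon}, so it goes in M[L, t] for t ∈ {}; since epsilon ∈ FIRST, also for every t ∈ FOLLOW(L) = {$}.

L -> epsilon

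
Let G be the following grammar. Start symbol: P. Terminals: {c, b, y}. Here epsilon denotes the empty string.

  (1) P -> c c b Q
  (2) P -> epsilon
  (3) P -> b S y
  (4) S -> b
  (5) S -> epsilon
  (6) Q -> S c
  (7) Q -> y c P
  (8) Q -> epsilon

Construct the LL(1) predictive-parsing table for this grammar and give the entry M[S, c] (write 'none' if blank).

S -> epsilon

FIRST(P): from P->c c b Q we get {c}; from P->epsilon we get {epsilon}; from P->b S y we get {b}. So FIRST(P) = {epsilon, b, c}.
FIRST(S): from S->b we get {b}; from S->epsilon we get {epsilon}. So FIRST(S) = {epsilon, b}.
FIRST(Q): from Q->S c we get {b, c}; from Q->y c P we get {y}; from Q->epsilon we get {epsilon}. So FIRST(Q) = {epsilon, b, c, y}.
FOLLOW(P) includes $ since P is the start symbol.
FOLLOW(S): in P->b S y, S is followed by y with FIRST {y}; in Q->S c, S is followed by c with FIRST {c}. Thus FOLLOW(S) = {c, y}.
For S -> b: FIRST(b) = {b}, so it goes in M[S, t] for t ∈ {b}.
For S -> epsilon: FIRST(epsilon) = {epsilon}, so it goes in M[S, t] for t ∈ {}; since epsilon ∈ FIRST, also for every t ∈ FOLLOW(S) = {c, y}.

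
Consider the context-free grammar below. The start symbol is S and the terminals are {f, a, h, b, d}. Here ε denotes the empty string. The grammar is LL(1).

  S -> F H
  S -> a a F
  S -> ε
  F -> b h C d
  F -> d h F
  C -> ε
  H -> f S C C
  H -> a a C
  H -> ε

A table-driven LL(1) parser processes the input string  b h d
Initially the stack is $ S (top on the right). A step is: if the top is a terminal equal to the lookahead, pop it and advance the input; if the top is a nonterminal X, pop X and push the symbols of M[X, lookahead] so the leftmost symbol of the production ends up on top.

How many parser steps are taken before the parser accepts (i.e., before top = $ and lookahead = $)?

     Stack        Input    Action
  1  $ S          b h d $  expand S -> F H
  2  $ H F        b h d $  expand F -> b h C d
  3  $ H d C h b  b h d $  match b
  4  $ H d C h    h d $    match h
  5  $ H d C      d $      expand C -> ε
  6  $ H d        d $      match d
  7  $ H          $        expand H -> ε
Accept reached after 7 steps.

7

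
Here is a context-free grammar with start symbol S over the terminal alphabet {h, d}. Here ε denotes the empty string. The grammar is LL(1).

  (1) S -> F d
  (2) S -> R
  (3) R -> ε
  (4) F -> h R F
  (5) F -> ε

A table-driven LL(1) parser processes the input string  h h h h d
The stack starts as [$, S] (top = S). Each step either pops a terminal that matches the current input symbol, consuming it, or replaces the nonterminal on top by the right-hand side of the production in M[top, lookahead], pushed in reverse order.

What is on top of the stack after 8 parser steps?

step 1: stack=$ S  input=h h h h d $  — expand S -> F d
step 2: stack=$ d F  input=h h h h d $  — expand F -> h R F
step 3: stack=$ d F R h  input=h h h h d $  — match h
step 4: stack=$ d F R  input=h h h d $  — expand R -> ε
step 5: stack=$ d F  input=h h h d $  — expand F -> h R F
step 6: stack=$ d F R h  input=h h h d $  — match h
step 7: stack=$ d F R  input=h h d $  — expand R -> ε
step 8: stack=$ d F  input=h h d $  — expand F -> h R F
Stack after step 8: $ d F R h (top = h).

h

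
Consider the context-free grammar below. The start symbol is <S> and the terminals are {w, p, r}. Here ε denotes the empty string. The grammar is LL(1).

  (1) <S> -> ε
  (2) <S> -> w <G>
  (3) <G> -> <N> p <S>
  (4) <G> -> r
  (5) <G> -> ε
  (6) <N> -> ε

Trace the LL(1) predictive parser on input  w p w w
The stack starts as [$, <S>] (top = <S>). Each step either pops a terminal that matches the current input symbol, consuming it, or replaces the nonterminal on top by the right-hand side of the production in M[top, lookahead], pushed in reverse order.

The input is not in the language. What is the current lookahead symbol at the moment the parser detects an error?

w

step 1: stack=$ <S>  input=w p w w $  — expand <S> -> w <G>
step 2: stack=$ <G> w  input=w p w w $  — match w
step 3: stack=$ <G>  input=p w w $  — expand <G> -> <N> p <S>
step 4: stack=$ <S> p <N>  input=p w w $  — expand <N> -> ε
step 5: stack=$ <S> p  input=p w w $  — match p
step 6: stack=$ <S>  input=w w $  — expand <S> -> w <G>
step 7: stack=$ <G> w  input=w w $  — match w
step 8: stack=$ <G>  input=w $  — error: M[<G>, w] is empty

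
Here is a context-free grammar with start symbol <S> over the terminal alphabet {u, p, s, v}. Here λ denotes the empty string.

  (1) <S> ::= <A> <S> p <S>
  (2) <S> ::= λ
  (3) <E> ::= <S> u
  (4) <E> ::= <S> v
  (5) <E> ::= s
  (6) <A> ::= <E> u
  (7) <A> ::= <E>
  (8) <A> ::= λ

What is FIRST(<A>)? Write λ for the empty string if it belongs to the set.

{λ, p, s, u, v}

FIRST(<S>): from <S>::=<A> <S> p <S> we get {p, s, u, v}; from <S>::=λ we get {λ}. So FIRST(<S>) = {λ, p, s, u, v}.
FIRST(<E>): from <E>::=<S> u we get {p, s, u, v}; from <E>::=<S> v we get {p, s, u, v}; from <E>::=s we get {s}. So FIRST(<E>) = {p, s, u, v}.
FIRST(<A>): from <A>::=<E> u we get {p, s, u, v}; from <A>::=<E> we get {p, s, u, v}; from <A>::=λ we get {λ}. So FIRST(<A>) = {λ, p, s, u, v}.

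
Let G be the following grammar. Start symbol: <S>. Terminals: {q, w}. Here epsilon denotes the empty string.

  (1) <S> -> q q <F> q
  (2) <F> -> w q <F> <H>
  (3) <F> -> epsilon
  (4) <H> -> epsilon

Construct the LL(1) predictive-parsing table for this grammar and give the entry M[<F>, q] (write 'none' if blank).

<F> -> epsilon

FIRST(<S>): from <S>->q q <F> q we get {q}. So FIRST(<S>) = {q}.
FIRST(<F>): from <F>->w q <F> <H> we get {w}; from <F>->epsilon we get {epsilon}. So FIRST(<F>) = {epsilon, w}.
FIRST(<H>): from <H>->epsilon we get {epsilon}. So FIRST(<H>) = {epsilon}.
FOLLOW(<S>) includes $ since <S> is the start symbol.
FOLLOW(<F>): in <S>->q q <F> q, <F> is followed by q with FIRST {q}; in <F>->w q <F> <H>, <F> is followed by <H> with FIRST {epsilon}; in <F>->w q <F> <H>, the suffix after <F> is nullable (adds nothing new). Thus FOLLOW(<F>) = {q}.
For <F> -> w q <F> <H>: FIRST(w q <F> <H>) = {w}, so it goes in M[<F>, t] for t ∈ {w}.
For <F> -> epsilon: FIRST(epsilon) = {epsilon}, so it goes in M[<F>, t] for t ∈ {}; since epsilon ∈ FIRST, also for every t ∈ FOLLOW(<F>) = {q}.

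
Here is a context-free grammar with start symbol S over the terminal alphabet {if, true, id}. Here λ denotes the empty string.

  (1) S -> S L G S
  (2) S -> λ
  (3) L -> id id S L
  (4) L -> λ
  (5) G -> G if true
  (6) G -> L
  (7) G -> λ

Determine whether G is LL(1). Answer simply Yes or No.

No

FIRST(S) = {λ, id, if}
FIRST(L) = {λ, id}
FIRST(G) = {λ, id, if}
FOLLOW(S) = {$, id, if}
FOLLOW(L) = {$, id, if}
FOLLOW(G) = {$, id, if}
Cell M[G, $] receives both G -> L and G -> λ — the grammar is not LL(1).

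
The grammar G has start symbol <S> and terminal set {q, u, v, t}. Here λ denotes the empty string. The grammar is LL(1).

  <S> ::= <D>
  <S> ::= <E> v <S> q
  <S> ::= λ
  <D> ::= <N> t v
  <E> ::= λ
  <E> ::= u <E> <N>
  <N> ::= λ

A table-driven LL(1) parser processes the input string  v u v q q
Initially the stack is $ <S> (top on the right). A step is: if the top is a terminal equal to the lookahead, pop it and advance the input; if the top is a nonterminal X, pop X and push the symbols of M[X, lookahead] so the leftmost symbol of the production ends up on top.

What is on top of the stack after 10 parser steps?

q

      Stack                  Input        Action
   1  $ <S>                  v u v q q $  expand <S> ::= <E> v <S> q
   2  $ q <S> v <E>          v u v q q $  expand <E> ::= λ
   3  $ q <S> v              v u v q q $  match v
   4  $ q <S>                u v q q $    expand <S> ::= <E> v <S> q
   5  $ q q <S> v <E>        u v q q $    expand <E> ::= u <E> <N>
   6  $ q q <S> v <N> <E> u  u v q q $    match u
   7  $ q q <S> v <N> <E>    v q q $      expand <E> ::= λ
   8  $ q q <S> v <N>        v q q $      expand <N> ::= λ
   9  $ q q <S> v            v q q $      match v
  10  $ q q <S>              q q $        expand <S> ::= λ
Stack after step 10: $ q q (top = q).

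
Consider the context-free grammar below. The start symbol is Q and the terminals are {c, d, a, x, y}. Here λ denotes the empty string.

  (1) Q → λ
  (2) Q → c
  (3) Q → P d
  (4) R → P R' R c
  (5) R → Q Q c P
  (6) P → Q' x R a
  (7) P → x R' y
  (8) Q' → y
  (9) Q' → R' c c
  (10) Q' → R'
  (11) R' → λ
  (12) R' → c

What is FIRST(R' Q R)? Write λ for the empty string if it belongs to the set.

{c, x, y}

FIRST(R') = {λ, c}
FIRST(Q') = {λ, c, y}  (via R' c c, R')
FIRST(P) = {c, x, y}  (via Q' x R a)
FIRST(Q) = {λ, c, x, y}  (via P d)
FIRST(R) = {c, x, y}  (via P R' R c, Q Q c P)
FIRST(R' Q R): take FIRST of each symbol in turn, carrying on past any symbol whose FIRST contains λ; result {c, x, y}.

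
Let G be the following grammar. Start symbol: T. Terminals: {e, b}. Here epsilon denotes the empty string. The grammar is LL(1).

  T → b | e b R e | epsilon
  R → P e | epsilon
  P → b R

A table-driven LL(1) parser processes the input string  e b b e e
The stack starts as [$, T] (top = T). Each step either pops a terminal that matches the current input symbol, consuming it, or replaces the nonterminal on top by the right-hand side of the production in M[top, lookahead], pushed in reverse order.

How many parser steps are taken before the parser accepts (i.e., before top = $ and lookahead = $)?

     Stack      Input        Action
  1  $ T        e b b e e $  expand T → e b R e
  2  $ e R b e  e b b e e $  match e
  3  $ e R b    b b e e $    match b
  4  $ e R      b e e $      expand R → P e
  5  $ e e P    b e e $      expand P → b R
  6  $ e e R b  b e e $      match b
  7  $ e e R    e e $        expand R → epsilon
  8  $ e e      e e $        match e
  9  $ e        e $          match e
Accept reached after 9 steps.

9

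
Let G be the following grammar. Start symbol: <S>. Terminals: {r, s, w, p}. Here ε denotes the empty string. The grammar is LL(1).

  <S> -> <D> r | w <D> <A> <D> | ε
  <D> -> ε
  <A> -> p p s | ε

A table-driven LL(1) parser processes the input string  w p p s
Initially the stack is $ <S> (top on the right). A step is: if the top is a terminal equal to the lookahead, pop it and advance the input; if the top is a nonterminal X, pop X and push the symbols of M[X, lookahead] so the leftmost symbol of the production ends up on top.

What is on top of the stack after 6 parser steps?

     Stack            Input      Action
  1  $ <S>            w p p s $  expand <S> -> w <D> <A> <D>
  2  $ <D> <A> <D> w  w p p s $  match w
  3  $ <D> <A> <D>    p p s $    expand <D> -> ε
  4  $ <D> <A>        p p s $    expand <A> -> p p s
  5  $ <D> s p p      p p s $    match p
  6  $ <D> s p        p s $      match p
Stack after step 6: $ <D> s (top = s).

s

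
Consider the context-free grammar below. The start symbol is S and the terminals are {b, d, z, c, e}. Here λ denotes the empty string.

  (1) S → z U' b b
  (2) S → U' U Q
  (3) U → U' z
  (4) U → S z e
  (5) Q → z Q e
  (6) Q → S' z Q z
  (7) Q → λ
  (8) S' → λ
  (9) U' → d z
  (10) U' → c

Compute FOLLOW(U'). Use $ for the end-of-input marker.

{b, c, d, z}

FIRST(S'): from S'→λ we get {λ}. So FIRST(S') = {λ}.
FIRST(U'): from U'→d z we get {d}; from U'→c we get {c}. So FIRST(U') = {c, d}.
FIRST(S): from S→z U' b b we get {z}; from S→U' U Q we get {c, d}. So FIRST(S) = {c, d, z}.
FIRST(Q): from Q→z Q e we get {z}; from Q→S' z Q z we get {z}; from Q→λ we get {λ}. So FIRST(Q) = {λ, z}.
FIRST(U): from U→U' z we get {c, d}; from U→S z e we get {c, d, z}. So FIRST(U) = {c, d, z}.
FOLLOW(S) includes $ since S is the start symbol.
FOLLOW(S): in U→S z e, S is followed by z e with FIRST {z}. Thus FOLLOW(S) = {$, z}.
FOLLOW(U): in S→U' U Q, U is followed by Q with FIRST {λ, z}; in S→U' U Q, the suffix after U is nullable, so FOLLOW(U) ⊇ FOLLOW(S) = {$, z}. Thus FOLLOW(U) = {$, z}.
FOLLOW(Q): in S→U' U Q, the suffix after Q is empty, so FOLLOW(Q) ⊇ FOLLOW(S) = {$, z}; in Q→z Q e, Q is followed by e with FIRST {e}; in Q→S' z Q z, Q is followed by z with FIRST {z}. Thus FOLLOW(Q) = {$, e, z}.
FOLLOW(S'): in Q→S' z Q z, S' is followed by z Q z with FIRST {z}. Thus FOLLOW(S') = {z}.
FOLLOW(U'): in S→z U' b b, U' is followed by b b with FIRST {b}; in S→U' U Q, U' is followed by U Q with FIRST {c, d, z}; in U→U' z, U' is followed by z with FIRST {z}. Thus FOLLOW(U') = {b, c, d, z}.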